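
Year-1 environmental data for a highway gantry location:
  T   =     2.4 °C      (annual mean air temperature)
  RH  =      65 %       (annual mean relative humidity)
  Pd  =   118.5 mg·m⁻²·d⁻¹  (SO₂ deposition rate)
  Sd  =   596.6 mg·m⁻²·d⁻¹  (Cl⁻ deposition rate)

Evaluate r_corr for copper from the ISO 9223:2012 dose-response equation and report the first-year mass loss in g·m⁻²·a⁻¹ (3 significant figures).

r_corr = 8.94 g·m⁻²·a⁻¹

copper: T≤10 °C ⇒ hinge +0.126·(2.4−10) = -0.9576
  Pd branch = 0.0053·Pd^0.26·e^(0.059·RH+f) = 0.3259 μm/a
  Cl⁻ term: 0.01025·596.6^0.27·exp(0.036·65+0.049·2.4) = 0.6722
  sum: 0.3259 + 0.6722 → r_corr = 0.9981 μm/a
Convert to mass loss: 0.9981 μm/a × 8.96 g/cm³ = 8.943 g·m⁻²·a⁻¹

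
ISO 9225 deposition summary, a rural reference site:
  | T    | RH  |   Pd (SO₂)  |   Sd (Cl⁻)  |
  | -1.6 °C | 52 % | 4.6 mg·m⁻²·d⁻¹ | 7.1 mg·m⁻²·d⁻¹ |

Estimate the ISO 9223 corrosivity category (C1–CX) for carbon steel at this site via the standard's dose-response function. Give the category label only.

carbon steel: f(T) = +0.150·(T−10) [T≤10 °C] = -1.7400
  Pd branch = 1.77·Pd^0.52·e^(0.02·RH+f) = 1.944 μm/a
  Sd branch = 0.102·Sd^0.62·e^(0.033·RH+0.04·T) = 1.794 μm/a
  r_corr = 1.944 + 1.794 = 3.738 μm/a
ISO 9223 Table 2 (carbon steel): 1.3 < 3.74 ≤ 25 μm/a ⇒ C2

C2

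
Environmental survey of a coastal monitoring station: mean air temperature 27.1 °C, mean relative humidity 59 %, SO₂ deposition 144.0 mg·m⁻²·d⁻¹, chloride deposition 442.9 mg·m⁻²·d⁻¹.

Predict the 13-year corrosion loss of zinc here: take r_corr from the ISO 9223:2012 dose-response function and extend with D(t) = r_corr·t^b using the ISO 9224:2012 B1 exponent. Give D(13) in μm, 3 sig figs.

D(13) = 77.0 μm

zinc: f(T) = -0.071·(T−10) [T>10 °C] = -1.2141
  Pd branch = 0.0129·Pd^0.44·e^(0.046·RH+f) = 0.5148 μm/a
  Cl⁻ term: 0.0175·442.9^0.57·exp(0.008·59+0.085·27.1) = 9.054
  r_corr = 0.5148 + 9.054 = 9.568 μm/a
Power-law: D(13) = r_corr · 13^0.813
  D(13) = 9.568 × 13^0.813 = 9.568 × 8.047 = 77 μm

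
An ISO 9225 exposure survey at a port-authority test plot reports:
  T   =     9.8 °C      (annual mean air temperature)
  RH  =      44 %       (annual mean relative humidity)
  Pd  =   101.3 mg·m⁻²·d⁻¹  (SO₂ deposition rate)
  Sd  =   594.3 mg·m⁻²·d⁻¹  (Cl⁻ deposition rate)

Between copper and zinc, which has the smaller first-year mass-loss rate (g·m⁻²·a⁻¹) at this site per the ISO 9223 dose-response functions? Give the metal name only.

copper: T≤10 °C ⇒ hinge +0.126·(9.8−10) = -0.0252
  sulphur-dioxide contribution → 0.2303 μm/a
  chloride contribution → 0.4531 μm/a
  total first-year rate 0.6833 μm/a
  mass loss = 0.6833 μm/a × 8.96 g/cm³ = 6.123 g·m⁻²·a⁻¹
zinc: temperature factor f = +0.038·(-0.2) = -0.0076
  sulphur-dioxide contribution → 0.7392 μm/a
  chloride contribution → 2.182 μm/a
  total first-year rate 2.921 μm/a
  mass loss = 2.921 μm/a × 7.14 g/cm³ = 20.86 g·m⁻²·a⁻¹
Ordering by g·m⁻²·a⁻¹: zinc (20.9) > copper (6.12)

copper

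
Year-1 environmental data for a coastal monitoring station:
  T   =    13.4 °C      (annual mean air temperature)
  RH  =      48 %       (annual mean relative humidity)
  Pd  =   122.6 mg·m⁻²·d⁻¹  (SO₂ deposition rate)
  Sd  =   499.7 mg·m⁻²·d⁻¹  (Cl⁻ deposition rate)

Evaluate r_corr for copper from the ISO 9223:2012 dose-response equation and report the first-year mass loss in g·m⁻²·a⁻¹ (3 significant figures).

copper: T>10 °C ⇒ hinge -0.080·(13.4−10) = -0.2720
  sulphur-dioxide contribution → 0.2394 μm/a
  chloride contribution → 0.5957 μm/a
  total first-year rate 0.835 μm/a
Convert to mass loss: 0.835 μm/a × 8.96 g/cm³ = 7.482 g·m⁻²·a⁻¹

r_corr = 7.48 g·m⁻²·a⁻¹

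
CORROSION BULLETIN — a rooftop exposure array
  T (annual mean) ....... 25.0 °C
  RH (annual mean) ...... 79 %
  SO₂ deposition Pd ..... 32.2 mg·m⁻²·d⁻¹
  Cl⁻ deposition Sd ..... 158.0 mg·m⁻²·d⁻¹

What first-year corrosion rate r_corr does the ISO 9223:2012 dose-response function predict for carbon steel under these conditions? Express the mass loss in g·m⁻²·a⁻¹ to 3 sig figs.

r_corr = 864 g·m⁻²·a⁻¹

carbon steel: temperature factor f = -0.054·(15.0) = -0.8100
  Pd branch = 1.77·Pd^0.52·e^(0.02·RH+f) = 23.25 μm/a
  Sd branch = 0.102·Sd^0.62·e^(0.033·RH+0.04·T) = 86.75 μm/a
  r_corr = 23.25 + 86.75 = 110 μm/a
Convert to mass loss: 110 μm/a × 7.85 g/cm³ = 863.5 g·m⁻²·a⁻¹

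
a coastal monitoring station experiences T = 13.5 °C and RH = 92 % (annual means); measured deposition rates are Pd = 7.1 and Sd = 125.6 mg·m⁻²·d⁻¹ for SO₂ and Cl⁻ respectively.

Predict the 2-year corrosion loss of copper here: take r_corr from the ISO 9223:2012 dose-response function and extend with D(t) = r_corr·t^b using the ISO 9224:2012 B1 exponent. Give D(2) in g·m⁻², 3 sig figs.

D(2) = 50.2 g·m⁻²

copper: f(T) = -0.080·(T−10) [T>10 °C] = -0.2800
  Pd branch = 0.0053·Pd^0.26·e^(0.059·RH+f) = 1.518 μm/a
  Sd branch = 0.01025·Sd^0.27·e^(0.036·RH+0.049·T) = 2.01 μm/a
  r_corr = 1.518 + 2.01 = 3.528 μm/a
Long-term exponent b (ISO 9224 Table 2, B1) = 0.667
  D(2) = 3.528 × 2^0.667 = 3.528 × 1.588 = 5.602 μm
  Mass loss = 5.602 μm × 8.96 g/cm³ = 50.19 g·m⁻²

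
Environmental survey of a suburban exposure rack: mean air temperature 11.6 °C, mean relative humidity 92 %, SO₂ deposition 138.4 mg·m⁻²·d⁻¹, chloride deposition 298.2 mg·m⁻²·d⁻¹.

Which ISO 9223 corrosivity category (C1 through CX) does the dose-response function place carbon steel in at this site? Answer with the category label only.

CX

carbon steel: T>10 °C ⇒ hinge -0.054·(11.6−10) = -0.0864
  SO₂ term: 1.77·138.4^0.52·exp(0.02·92-0.0864) = 132.7
  Cl⁻ term: 0.102·298.2^0.62·exp(0.033·92+0.04·11.6) = 115.6
  r_corr = 132.7 + 115.6 = 248.3 μm/a
248 μm/a falls in (200, 700] for carbon steel → category CX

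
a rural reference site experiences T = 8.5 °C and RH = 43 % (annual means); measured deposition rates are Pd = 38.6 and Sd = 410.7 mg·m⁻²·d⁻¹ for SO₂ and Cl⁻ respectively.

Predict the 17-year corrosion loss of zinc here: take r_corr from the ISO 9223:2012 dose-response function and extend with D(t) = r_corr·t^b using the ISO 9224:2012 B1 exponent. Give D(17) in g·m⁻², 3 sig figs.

D(17) = 144 g·m⁻²

zinc: temperature factor f = +0.038·(-1.5) = -0.0570
  Pd branch = 0.0129·Pd^0.44·e^(0.046·RH+f) = 0.4395 μm/a
  Cl⁻ term: 0.0175·410.7^0.57·exp(0.008·43+0.085·8.5) = 1.57
  r_corr = 0.4395 + 1.57 = 2.01 μm/a
ISO 9224: D(t) = r_corr · t^b with b = 0.813 (zinc, B1)
  D(17) = 2.01 × 17^0.813 = 2.01 × 10.01 = 20.11 μm
  Mass loss = 20.11 μm × 7.14 g/cm³ = 143.6 g·m⁻²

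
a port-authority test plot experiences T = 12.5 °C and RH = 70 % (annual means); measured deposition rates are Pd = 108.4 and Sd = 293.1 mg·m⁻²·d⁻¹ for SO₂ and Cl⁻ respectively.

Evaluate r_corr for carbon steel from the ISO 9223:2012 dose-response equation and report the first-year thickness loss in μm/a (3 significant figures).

r_corr = 129 μm/a

carbon steel: temperature factor f = -0.054·(2.5) = -0.1350
  sulphur-dioxide contribution → 71.71 μm/a
  chloride contribution → 57.35 μm/a
  total first-year rate 129.1 μm/a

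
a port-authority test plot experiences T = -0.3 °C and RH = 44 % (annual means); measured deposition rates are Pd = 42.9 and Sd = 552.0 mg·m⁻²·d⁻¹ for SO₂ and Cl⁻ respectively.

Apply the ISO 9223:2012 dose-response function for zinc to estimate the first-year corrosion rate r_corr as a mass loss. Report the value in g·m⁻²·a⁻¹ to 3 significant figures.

r_corr = 8.79 g·m⁻²·a⁻¹

zinc: f(T) = +0.038·(T−10) [T≤10 °C] = -0.3914
  sulphur-dioxide contribution → 0.3451 μm/a
  chloride contribution → 0.8866 μm/a
  ⇒ r_corr(zinc) = 1.232 μm/a
Convert to mass loss: 1.232 μm/a × 7.14 g/cm³ = 8.794 g·m⁻²·a⁻¹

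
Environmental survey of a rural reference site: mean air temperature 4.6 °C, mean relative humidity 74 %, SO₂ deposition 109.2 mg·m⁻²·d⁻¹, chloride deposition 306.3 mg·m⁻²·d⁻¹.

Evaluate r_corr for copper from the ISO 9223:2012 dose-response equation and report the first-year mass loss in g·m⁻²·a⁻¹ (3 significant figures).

r_corr = 14.2 g·m⁻²·a⁻¹

copper: f(T) = +0.126·(T−10) [T≤10 °C] = -0.6804
  SO₂ term: 0.0053·109.2^0.26·exp(0.059·74-0.6804) = 0.7159
  Sd branch = 0.01025·Sd^0.27·e^(0.036·RH+0.049·T) = 0.8646 μm/a
  sum: 0.7159 + 0.8646 → r_corr = 1.581 μm/a
Convert to mass loss: 1.581 μm/a × 8.96 g/cm³ = 14.16 g·m⁻²·a⁻¹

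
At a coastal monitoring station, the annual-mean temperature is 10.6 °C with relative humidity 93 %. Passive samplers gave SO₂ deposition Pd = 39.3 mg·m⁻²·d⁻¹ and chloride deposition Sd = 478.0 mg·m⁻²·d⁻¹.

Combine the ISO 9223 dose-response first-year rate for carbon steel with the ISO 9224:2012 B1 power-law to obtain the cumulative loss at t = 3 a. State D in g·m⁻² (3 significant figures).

D(3) = 3.18e+03 g·m⁻²

carbon steel: temperature factor f = -0.054·(0.6) = -0.0324
  sulphur-dioxide contribution → 74.26 μm/a
  chloride contribution → 153.8 μm/a
  total first-year rate 228 μm/a
Power-law: D(3) = r_corr · 3^0.523
  D(3) = 228 × 3^0.523 = 228 × 1.776 = 405.1 μm
  Mass loss = 405.1 μm × 7.85 g/cm³ = 3180 g·m⁻²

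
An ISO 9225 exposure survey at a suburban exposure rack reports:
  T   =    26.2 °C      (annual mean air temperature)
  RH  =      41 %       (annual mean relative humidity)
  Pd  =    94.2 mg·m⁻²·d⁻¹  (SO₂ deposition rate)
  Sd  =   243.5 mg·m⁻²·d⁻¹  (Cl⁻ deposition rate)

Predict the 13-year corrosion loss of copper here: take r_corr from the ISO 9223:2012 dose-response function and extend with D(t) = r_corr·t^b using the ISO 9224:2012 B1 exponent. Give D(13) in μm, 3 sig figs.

copper: f(T) = -0.080·(T−10) [T>10 °C] = -1.2960
  sulphur-dioxide contribution → 0.05312 μm/a
  chloride contribution → 0.7139 μm/a
  ⇒ r_corr(copper) = 0.767 μm/a
Long-term exponent b (ISO 9224 Table 2, B1) = 0.667
  D(13) = 0.767 × 13^0.667 = 0.767 × 5.534 = 4.244 μm

D(13) = 4.24 μm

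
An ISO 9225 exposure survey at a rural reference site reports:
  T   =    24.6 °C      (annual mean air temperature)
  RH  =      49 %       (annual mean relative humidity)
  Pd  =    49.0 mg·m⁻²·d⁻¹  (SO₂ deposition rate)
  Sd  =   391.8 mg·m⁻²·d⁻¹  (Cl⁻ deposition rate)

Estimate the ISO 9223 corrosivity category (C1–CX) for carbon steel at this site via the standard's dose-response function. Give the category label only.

C4

carbon steel: T>10 °C ⇒ hinge -0.054·(24.6−10) = -0.7884
  Pd branch = 1.77·Pd^0.52·e^(0.02·RH+f) = 16.22 μm/a
  Sd branch = 0.102·Sd^0.62·e^(0.033·RH+0.04·T) = 55.71 μm/a
  sum: 16.22 + 55.71 → r_corr = 71.93 μm/a
71.9 μm/a falls in (50, 80] for carbon steel → category C4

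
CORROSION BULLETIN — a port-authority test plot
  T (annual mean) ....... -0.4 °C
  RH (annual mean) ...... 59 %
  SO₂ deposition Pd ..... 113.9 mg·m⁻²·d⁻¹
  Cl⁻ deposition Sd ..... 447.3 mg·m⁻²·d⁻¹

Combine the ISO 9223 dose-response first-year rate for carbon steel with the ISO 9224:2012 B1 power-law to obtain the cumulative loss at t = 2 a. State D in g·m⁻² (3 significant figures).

D(2) = 509 g·m⁻²

carbon steel: f(T) = +0.150·(T−10) [T≤10 °C] = -1.5600
  SO₂ term: 1.77·113.9^0.52·exp(0.02·59-1.5600) = 14.2
  Sd branch = 0.102·Sd^0.62·e^(0.033·RH+0.04·T) = 30.95 μm/a
  r_corr = 14.2 + 30.95 = 45.15 μm/a
Long-term exponent b (ISO 9224 Table 2, B1) = 0.523
  D(2) = 45.15 × 2^0.523 = 45.15 × 1.437 = 64.87 μm
  Mass loss = 64.87 μm × 7.85 g/cm³ = 509.3 g·m⁻²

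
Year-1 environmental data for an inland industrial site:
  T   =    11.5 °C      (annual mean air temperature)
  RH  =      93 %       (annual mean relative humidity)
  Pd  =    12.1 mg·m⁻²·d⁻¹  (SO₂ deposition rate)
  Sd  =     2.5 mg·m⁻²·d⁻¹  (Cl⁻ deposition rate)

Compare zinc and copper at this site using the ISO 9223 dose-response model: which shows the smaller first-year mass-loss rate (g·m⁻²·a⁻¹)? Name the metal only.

zinc: temperature factor f = -0.071·(1.5) = -0.1065
  SO₂ term: 0.0129·12.1^0.44·exp(0.046·93-0.1065) = 2.504
  Cl⁻ term: 0.0175·2.5^0.57·exp(0.008·93+0.085·11.5) = 0.165
  r_corr = 2.504 + 0.165 = 2.669 μm/a
  mass loss = 2.669 μm/a × 7.14 g/cm³ = 19.06 g·m⁻²·a⁻¹
copper: T>10 °C ⇒ hinge -0.080·(11.5−10) = -0.1200
  SO₂ term: 0.0053·12.1^0.26·exp(0.059·93-0.1200) = 2.171
  Sd branch = 0.01025·Sd^0.27·e^(0.036·RH+0.049·T) = 0.656 μm/a
  r_corr = 2.171 + 0.656 = 2.827 μm/a
  mass loss = 2.827 μm/a × 8.96 g/cm³ = 25.33 g·m⁻²·a⁻¹
Ordering by g·m⁻²·a⁻¹: copper (25.3) > zinc (19.1)

zinc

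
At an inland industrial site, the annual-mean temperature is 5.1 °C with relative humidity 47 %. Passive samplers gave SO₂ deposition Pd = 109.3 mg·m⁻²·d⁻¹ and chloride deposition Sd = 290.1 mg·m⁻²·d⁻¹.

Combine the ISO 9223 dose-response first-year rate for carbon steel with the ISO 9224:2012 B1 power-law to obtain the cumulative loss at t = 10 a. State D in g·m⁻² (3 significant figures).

D(10) = 1.17e+03 g·m⁻²

carbon steel: f(T) = +0.150·(T−10) [T≤10 °C] = -0.7350
  SO₂ term: 1.77·109.3^0.52·exp(0.02·47-0.7350) = 24.95
  Cl⁻ term: 0.102·290.1^0.62·exp(0.033·47+0.04·5.1) = 19.84
  r_corr = 24.95 + 19.84 = 44.79 μm/a
Power-law: D(10) = r_corr · 10^0.523
  D(10) = 44.79 × 10^0.523 = 44.79 × 3.334 = 149.3 μm
  Mass loss = 149.3 μm × 7.85 g/cm³ = 1172 g·m⁻²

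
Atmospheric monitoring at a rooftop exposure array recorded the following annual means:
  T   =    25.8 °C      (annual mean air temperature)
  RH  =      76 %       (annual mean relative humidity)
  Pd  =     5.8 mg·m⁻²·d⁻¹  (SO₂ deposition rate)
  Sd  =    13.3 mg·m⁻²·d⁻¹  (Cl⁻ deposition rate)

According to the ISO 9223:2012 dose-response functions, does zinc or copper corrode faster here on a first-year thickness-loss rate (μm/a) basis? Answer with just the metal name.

zinc: T>10 °C ⇒ hinge -0.071·(25.8−10) = -1.1218
  Pd branch = 0.0129·Pd^0.44·e^(0.046·RH+f) = 0.3003 μm/a
  Cl⁻ term: 0.0175·13.3^0.57·exp(0.008·76+0.085·25.8) = 1.259
  r_corr = 0.3003 + 1.259 = 1.56 μm/a
copper: f(T) = -0.080·(T−10) [T>10 °C] = -1.2640
  SO₂ term: 0.0053·5.8^0.26·exp(0.059·76-1.2640) = 0.2095
  Cl⁻ term: 0.01025·13.3^0.27·exp(0.036·76+0.049·25.8) = 1.126
  sum: 0.2095 + 1.126 → r_corr = 1.335 μm/a
Ordering by μm/a: zinc (1.56) > copper (1.34)

zinc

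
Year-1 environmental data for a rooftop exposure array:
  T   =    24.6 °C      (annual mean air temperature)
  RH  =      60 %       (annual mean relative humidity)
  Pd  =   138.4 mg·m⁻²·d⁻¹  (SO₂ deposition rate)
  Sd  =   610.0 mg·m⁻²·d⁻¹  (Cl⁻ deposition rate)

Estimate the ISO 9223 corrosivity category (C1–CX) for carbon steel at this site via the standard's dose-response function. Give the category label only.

carbon steel: f(T) = -0.054·(T−10) [T>10 °C] = -0.7884
  SO₂ term: 1.77·138.4^0.52·exp(0.02·60-0.7884) = 34.68
  Sd branch = 0.102·Sd^0.62·e^(0.033·RH+0.04·T) = 105.4 μm/a
  r_corr = 34.68 + 105.4 = 140.1 μm/a
140 μm/a falls in (80, 200] for carbon steel → category C5

C5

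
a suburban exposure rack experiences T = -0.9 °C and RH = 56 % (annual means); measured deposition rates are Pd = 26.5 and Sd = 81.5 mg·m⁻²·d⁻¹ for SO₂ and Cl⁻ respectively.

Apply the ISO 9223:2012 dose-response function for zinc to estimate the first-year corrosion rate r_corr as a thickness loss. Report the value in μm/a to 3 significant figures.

zinc: T≤10 °C ⇒ hinge +0.038·(-0.9−10) = -0.4142
  SO₂ term: 0.0129·26.5^0.44·exp(0.046·56-0.4142) = 0.4739
  Cl⁻ term: 0.0175·81.5^0.57·exp(0.008·56+0.085·-0.9) = 0.3117
  r_corr = 0.4739 + 0.3117 = 0.7856 μm/a

r_corr = 0.786 μm/a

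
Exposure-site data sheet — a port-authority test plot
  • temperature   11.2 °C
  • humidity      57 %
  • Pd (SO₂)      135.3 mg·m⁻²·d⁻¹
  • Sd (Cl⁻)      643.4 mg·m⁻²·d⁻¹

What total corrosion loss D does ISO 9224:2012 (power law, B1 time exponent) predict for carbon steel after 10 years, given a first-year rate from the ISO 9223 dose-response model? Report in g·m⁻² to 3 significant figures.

carbon steel: f(T) = -0.054·(T−10) [T>10 °C] = -0.0648
  Pd branch = 1.77·Pd^0.52·e^(0.02·RH+f) = 66.56 μm/a
  Sd branch = 0.102·Sd^0.62·e^(0.033·RH+0.04·T) = 57.72 μm/a
  r_corr = 66.56 + 57.72 = 124.3 μm/a
Long-term exponent b (ISO 9224 Table 2, B1) = 0.523
  D(10) = 124.3 × 10^0.523 = 124.3 × 3.334 = 414.4 μm
  Mass loss = 414.4 μm × 7.85 g/cm³ = 3253 g·m⁻²

D(10) = 3.25e+03 g·m⁻²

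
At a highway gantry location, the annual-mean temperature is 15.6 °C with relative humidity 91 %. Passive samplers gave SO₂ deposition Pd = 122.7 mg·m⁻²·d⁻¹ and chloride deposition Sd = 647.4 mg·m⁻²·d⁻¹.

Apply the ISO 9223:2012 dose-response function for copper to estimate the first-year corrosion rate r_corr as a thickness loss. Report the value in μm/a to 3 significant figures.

copper: f(T) = -0.080·(T−10) [T>10 °C] = -0.4480
  Pd branch = 0.0053·Pd^0.26·e^(0.059·RH+f) = 2.538 μm/a
  Sd branch = 0.01025·Sd^0.27·e^(0.036·RH+0.049·T) = 3.346 μm/a
  sum: 2.538 + 3.346 → r_corr = 5.884 μm/a

r_corr = 5.88 μm/a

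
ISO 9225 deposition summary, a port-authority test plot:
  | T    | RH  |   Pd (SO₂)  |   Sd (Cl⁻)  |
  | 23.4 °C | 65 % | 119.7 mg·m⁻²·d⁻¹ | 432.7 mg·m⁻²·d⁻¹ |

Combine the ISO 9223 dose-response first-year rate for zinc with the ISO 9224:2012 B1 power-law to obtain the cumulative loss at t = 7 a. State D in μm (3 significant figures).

zinc: temperature factor f = -0.071·(13.4) = -0.9514
  sulphur-dioxide contribution → 0.8134 μm/a
  chloride contribution → 6.844 μm/a
  ⇒ r_corr(zinc) = 7.657 μm/a
Long-term exponent b (ISO 9224 Table 2, B1) = 0.813
  D(7) = 7.657 × 7^0.813 = 7.657 × 4.865 = 37.25 μm

D(7) = 37.3 μm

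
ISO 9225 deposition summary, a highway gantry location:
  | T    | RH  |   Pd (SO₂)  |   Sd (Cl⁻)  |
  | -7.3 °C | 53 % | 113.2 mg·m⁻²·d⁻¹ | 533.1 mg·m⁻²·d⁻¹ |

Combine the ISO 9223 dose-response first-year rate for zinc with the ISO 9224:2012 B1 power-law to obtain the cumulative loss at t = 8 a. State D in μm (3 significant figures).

zinc: T≤10 °C ⇒ hinge +0.038·(-7.3−10) = -0.6574
  SO₂ term: 0.0129·113.2^0.44·exp(0.046·53-0.6574) = 0.6132
  Sd branch = 0.0175·Sd^0.57·e^(0.008·RH+0.085·T) = 0.5152 μm/a
  r_corr = 0.6132 + 0.5152 = 1.128 μm/a
Long-term exponent b (ISO 9224 Table 2, B1) = 0.813
  D(8) = 1.128 × 8^0.813 = 1.128 × 5.423 = 6.119 μm

D(8) = 6.12 μm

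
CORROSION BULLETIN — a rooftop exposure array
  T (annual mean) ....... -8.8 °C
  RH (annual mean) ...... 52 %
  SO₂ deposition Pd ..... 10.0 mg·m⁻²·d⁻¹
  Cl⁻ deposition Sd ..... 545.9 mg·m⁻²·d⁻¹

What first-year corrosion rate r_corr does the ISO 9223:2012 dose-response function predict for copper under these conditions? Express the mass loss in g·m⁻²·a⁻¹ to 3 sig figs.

r_corr = 2.30 g·m⁻²·a⁻¹

copper: temperature factor f = +0.126·(-18.8) = -2.3688
  sulphur-dioxide contribution → 0.01941 μm/a
  chloride contribution → 0.2374 μm/a
  ⇒ r_corr(copper) = 0.2568 μm/a
Convert to mass loss: 0.2568 μm/a × 8.96 g/cm³ = 2.301 g·m⁻²·a⁻¹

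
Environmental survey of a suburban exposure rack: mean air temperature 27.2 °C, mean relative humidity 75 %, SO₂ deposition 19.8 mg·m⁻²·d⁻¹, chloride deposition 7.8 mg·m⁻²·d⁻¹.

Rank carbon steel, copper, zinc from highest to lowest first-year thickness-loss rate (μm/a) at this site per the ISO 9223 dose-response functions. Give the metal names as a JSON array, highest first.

carbon steel: f(T) = -0.054·(T−10) [T>10 °C] = -0.9288
  SO₂ term: 1.77·19.8^0.52·exp(0.02·75-0.9288) = 14.8
  Sd branch = 0.102·Sd^0.62·e^(0.033·RH+0.04·T) = 12.86 μm/a
  sum: 14.8 + 12.86 → r_corr = 27.66 μm/a
copper: T>10 °C ⇒ hinge -0.080·(27.2−10) = -1.3760
  Pd branch = 0.0053·Pd^0.26·e^(0.059·RH+f) = 0.243 μm/a
  Sd branch = 0.01025·Sd^0.27·e^(0.036·RH+0.049·T) = 1.007 μm/a
  r_corr = 0.243 + 1.007 = 1.25 μm/a
zinc: temperature factor f = -0.071·(17.2) = -1.2212
  Pd branch = 0.0129·Pd^0.44·e^(0.046·RH+f) = 0.4457 μm/a
  Cl⁻ term: 0.0175·7.8^0.57·exp(0.008·75+0.085·27.2) = 1.038
  r_corr = 0.4457 + 1.038 = 1.484 μm/a
Ordering by μm/a: carbon steel (27.7) > zinc (1.48) > copper (1.25)

["carbon steel", "zinc", "copper"]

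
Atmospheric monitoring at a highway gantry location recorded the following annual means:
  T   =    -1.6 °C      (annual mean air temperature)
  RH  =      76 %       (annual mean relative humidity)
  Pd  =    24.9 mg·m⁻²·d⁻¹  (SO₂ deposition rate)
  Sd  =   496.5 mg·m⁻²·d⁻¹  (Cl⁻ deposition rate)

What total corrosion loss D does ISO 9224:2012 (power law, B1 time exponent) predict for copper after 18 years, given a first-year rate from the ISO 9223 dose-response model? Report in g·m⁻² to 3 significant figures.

D(18) = 63.6 g·m⁻²

copper: T≤10 °C ⇒ hinge +0.126·(-1.6−10) = -1.4616
  Pd branch = 0.0053·Pd^0.26·e^(0.059·RH+f) = 0.2511 μm/a
  Sd branch = 0.01025·Sd^0.27·e^(0.036·RH+0.049·T) = 0.7813 μm/a
  sum: 0.2511 + 0.7813 → r_corr = 1.032 μm/a
Long-term exponent b (ISO 9224 Table 2, B1) = 0.667
  D(18) = 1.032 × 18^0.667 = 1.032 × 6.875 = 7.098 μm
  Mass loss = 7.098 μm × 8.96 g/cm³ = 63.6 g·m⁻²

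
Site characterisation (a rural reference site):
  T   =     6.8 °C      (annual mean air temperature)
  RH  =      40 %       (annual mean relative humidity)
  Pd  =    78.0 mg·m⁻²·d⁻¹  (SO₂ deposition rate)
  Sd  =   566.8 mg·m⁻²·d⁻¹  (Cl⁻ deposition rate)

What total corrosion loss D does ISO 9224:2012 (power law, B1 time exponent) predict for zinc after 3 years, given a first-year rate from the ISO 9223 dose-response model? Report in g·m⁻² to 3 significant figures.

zinc: temperature factor f = +0.038·(-3.2) = -0.1216
  SO₂ term: 0.0129·78.0^0.44·exp(0.046·40-0.1216) = 0.4891
  Cl⁻ term: 0.0175·566.8^0.57·exp(0.008·40+0.085·6.8) = 1.594
  sum: 0.4891 + 1.594 → r_corr = 2.083 μm/a
ISO 9224: D(t) = r_corr · t^b with b = 0.813 (zinc, B1)
  D(3) = 2.083 × 3^0.813 = 2.083 × 2.443 = 5.089 μm
  Mass loss = 5.089 μm × 7.14 g/cm³ = 36.33 g·m⁻²

D(3) = 36.3 g·m⁻²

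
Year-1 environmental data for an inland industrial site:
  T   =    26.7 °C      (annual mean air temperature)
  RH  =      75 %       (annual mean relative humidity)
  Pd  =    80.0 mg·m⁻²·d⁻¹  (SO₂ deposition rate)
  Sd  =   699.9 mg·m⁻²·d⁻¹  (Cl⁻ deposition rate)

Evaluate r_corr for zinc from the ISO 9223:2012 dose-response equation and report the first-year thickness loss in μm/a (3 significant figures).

zinc: T>10 °C ⇒ hinge -0.071·(26.7−10) = -1.1857
  sulphur-dioxide contribution → 0.8537 μm/a
  chloride contribution → 12.91 μm/a
  ⇒ r_corr(zinc) = 13.76 μm/a

r_corr = 13.8 μm/a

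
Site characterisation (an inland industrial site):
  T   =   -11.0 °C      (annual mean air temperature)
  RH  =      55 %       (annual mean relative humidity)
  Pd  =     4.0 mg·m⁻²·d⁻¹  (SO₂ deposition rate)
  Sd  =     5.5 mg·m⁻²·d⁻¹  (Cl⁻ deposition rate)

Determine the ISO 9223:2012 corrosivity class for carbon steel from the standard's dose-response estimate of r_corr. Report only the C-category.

C2

carbon steel: T≤10 °C ⇒ hinge +0.150·(-11.0−10) = -3.1500
  SO₂ term: 1.77·4.0^0.52·exp(0.02·55-3.1500) = 0.4685
  Cl⁻ term: 0.102·5.5^0.62·exp(0.033·55+0.04·-11.0) = 1.161
  r_corr = 0.4685 + 1.161 = 1.629 μm/a
1.63 μm/a falls in (1.3, 25] for carbon steel → category C2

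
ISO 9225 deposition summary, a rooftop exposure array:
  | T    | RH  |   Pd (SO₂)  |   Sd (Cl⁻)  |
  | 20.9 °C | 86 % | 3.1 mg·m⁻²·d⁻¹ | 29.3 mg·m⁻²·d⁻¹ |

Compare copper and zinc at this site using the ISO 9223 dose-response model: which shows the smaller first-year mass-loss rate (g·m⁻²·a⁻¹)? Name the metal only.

copper: temperature factor f = -0.080·(10.9) = -0.8720
  sulphur-dioxide contribution → 0.4753 μm/a
  chloride contribution → 1.571 μm/a
  ⇒ r_corr(copper) = 2.046 μm/a
  mass loss = 2.046 μm/a × 8.96 g/cm³ = 18.33 g·m⁻²·a⁻¹
zinc: f(T) = -0.071·(T−10) [T>10 °C] = -0.7739
  sulphur-dioxide contribution → 0.5114 μm/a
  chloride contribution → 1.411 μm/a
  total first-year rate 1.922 μm/a
  mass loss = 1.922 μm/a × 7.14 g/cm³ = 13.72 g·m⁻²·a⁻¹
Ordering by g·m⁻²·a⁻¹: copper (18.3) > zinc (13.7)

zinc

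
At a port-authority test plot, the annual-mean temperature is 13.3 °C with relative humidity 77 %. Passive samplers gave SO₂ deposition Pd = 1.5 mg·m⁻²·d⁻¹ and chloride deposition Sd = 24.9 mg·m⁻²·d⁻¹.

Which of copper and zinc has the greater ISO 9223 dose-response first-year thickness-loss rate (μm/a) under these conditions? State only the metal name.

copper

copper: temperature factor f = -0.080·(3.3) = -0.2640
  sulphur-dioxide contribution → 0.425 μm/a
  chloride contribution → 0.7492 μm/a
  total first-year rate 1.174 μm/a
zinc: temperature factor f = -0.071·(3.3) = -0.2343
  sulphur-dioxide contribution → 0.4213 μm/a
  chloride contribution → 0.6271 μm/a
  ⇒ r_corr(zinc) = 1.048 μm/a
Ordering by μm/a: copper (1.17) > zinc (1.05)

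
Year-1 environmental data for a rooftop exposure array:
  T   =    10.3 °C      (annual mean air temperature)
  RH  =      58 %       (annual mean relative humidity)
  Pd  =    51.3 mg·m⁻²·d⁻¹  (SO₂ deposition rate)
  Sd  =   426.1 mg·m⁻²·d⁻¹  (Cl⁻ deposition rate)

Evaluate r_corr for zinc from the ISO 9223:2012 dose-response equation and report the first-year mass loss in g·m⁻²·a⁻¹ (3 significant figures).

zinc: T>10 °C ⇒ hinge -0.071·(10.3−10) = -0.0213
  Pd branch = 0.0129·Pd^0.44·e^(0.046·RH+f) = 1.029 μm/a
  Cl⁻ term: 0.0175·426.1^0.57·exp(0.008·58+0.085·10.3) = 2.107
  r_corr = 1.029 + 2.107 = 3.136 μm/a
Convert to mass loss: 3.136 μm/a × 7.14 g/cm³ = 22.39 g·m⁻²·a⁻¹

r_corr = 22.4 g·m⁻²·a⁻¹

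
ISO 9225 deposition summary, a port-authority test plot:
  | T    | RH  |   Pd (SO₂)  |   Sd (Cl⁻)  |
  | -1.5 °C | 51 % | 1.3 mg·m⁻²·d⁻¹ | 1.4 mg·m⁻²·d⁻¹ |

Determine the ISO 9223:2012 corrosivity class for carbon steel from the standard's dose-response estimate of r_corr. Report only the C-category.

carbon steel: T≤10 °C ⇒ hinge +0.150·(-1.5−10) = -1.7250
  SO₂ term: 1.77·1.3^0.52·exp(0.02·51-1.7250) = 1.002
  Sd branch = 0.102·Sd^0.62·e^(0.033·RH+0.04·T) = 0.6369 μm/a
  sum: 1.002 + 0.6369 → r_corr = 1.639 μm/a
Category bounds: 1.3…25 μm/a bracket r_corr ⇒ C2

C2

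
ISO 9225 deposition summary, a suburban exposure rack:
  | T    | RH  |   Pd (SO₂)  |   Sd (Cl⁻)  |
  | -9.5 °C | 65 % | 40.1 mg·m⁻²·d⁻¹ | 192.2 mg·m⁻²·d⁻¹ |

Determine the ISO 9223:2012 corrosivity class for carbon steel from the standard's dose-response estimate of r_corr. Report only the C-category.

C2

carbon steel: T≤10 °C ⇒ hinge +0.150·(-9.5−10) = -2.9250
  sulphur-dioxide contribution → 2.376 μm/a
  chloride contribution → 15.53 μm/a
  total first-year rate 17.9 μm/a
ISO 9223 Table 2 (carbon steel): 1.3 < 17.9 ≤ 25 μm/a ⇒ C2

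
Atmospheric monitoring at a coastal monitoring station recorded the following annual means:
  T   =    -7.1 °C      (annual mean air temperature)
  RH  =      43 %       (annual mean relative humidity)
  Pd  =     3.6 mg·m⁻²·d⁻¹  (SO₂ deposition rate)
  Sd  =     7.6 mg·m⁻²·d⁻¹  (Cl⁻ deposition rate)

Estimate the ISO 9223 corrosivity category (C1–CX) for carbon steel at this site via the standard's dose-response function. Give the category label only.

carbon steel: T≤10 °C ⇒ hinge +0.150·(-7.1−10) = -2.5650
  SO₂ term: 1.77·3.6^0.52·exp(0.02·43-2.5650) = 0.6263
  Cl⁻ term: 0.102·7.6^0.62·exp(0.033·43+0.04·-7.1) = 1.116
  sum: 0.6263 + 1.116 → r_corr = 1.742 μm/a
ISO 9223 Table 2 (carbon steel): 1.3 < 1.74 ≤ 25 μm/a ⇒ C2

C2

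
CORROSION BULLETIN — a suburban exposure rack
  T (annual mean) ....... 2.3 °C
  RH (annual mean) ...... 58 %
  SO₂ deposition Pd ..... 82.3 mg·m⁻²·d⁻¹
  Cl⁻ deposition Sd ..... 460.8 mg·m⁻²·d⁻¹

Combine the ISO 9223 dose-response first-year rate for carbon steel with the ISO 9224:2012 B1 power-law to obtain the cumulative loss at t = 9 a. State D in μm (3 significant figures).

D(9) = 163 μm

carbon steel: f(T) = +0.150·(T−10) [T≤10 °C] = -1.1550
  SO₂ term: 1.77·82.3^0.52·exp(0.02·58-1.1550) = 17.63
  Cl⁻ term: 0.102·460.8^0.62·exp(0.033·58+0.04·2.3) = 33.98
  sum: 17.63 + 33.98 → r_corr = 51.6 μm/a
Long-term exponent b (ISO 9224 Table 2, B1) = 0.523
  D(9) = 51.6 × 9^0.523 = 51.6 × 3.156 = 162.8 μm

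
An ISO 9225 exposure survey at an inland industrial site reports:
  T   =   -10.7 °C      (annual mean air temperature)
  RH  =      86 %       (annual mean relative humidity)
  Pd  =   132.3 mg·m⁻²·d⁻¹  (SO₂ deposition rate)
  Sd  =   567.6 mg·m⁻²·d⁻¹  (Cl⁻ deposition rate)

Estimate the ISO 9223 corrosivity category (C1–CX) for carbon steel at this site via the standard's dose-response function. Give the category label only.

C4

carbon steel: f(T) = +0.150·(T−10) [T≤10 °C] = -3.1050
  Pd branch = 1.77·Pd^0.52·e^(0.02·RH+f) = 5.619 μm/a
  Cl⁻ term: 0.102·567.6^0.62·exp(0.033·86+0.04·-10.7) = 57.91
  sum: 5.619 + 57.91 → r_corr = 63.53 μm/a
Category bounds: 50…80 μm/a bracket r_corr ⇒ C4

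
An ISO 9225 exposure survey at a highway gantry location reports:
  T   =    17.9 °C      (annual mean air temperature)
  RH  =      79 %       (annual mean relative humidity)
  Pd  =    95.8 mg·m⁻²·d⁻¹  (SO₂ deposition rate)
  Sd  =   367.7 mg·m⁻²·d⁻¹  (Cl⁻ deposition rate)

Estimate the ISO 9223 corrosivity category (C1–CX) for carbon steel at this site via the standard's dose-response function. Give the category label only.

C5

carbon steel: T>10 °C ⇒ hinge -0.054·(17.9−10) = -0.4266
  SO₂ term: 1.77·95.8^0.52·exp(0.02·79-0.4266) = 60.14
  Sd branch = 0.102·Sd^0.62·e^(0.033·RH+0.04·T) = 110.2 μm/a
  sum: 60.14 + 110.2 → r_corr = 170.4 μm/a
ISO 9223 Table 2 (carbon steel): 80 < 170 ≤ 200 μm/a ⇒ C5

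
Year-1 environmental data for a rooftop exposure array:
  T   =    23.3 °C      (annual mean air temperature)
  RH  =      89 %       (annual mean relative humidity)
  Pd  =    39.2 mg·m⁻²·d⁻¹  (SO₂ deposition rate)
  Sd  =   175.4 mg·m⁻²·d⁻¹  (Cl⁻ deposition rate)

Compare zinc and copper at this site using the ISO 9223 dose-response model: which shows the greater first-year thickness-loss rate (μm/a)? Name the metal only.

zinc

zinc: temperature factor f = -0.071·(13.3) = -0.9443
  sulphur-dioxide contribution → 1.512 μm/a
  chloride contribution → 4.914 μm/a
  ⇒ r_corr(zinc) = 6.426 μm/a
copper: T>10 °C ⇒ hinge -0.080·(23.3−10) = -1.0640
  sulphur-dioxide contribution → 0.9056 μm/a
  chloride contribution → 3.191 μm/a
  total first-year rate 4.097 μm/a
Ordering by μm/a: zinc (6.43) > copper (4.1)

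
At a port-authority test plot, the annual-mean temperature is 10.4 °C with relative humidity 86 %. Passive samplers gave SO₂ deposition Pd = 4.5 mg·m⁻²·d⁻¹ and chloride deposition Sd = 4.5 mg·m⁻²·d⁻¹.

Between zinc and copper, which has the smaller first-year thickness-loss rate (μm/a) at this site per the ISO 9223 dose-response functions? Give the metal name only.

zinc

zinc: temperature factor f = -0.071·(0.4) = -0.0284
  SO₂ term: 0.0129·4.5^0.44·exp(0.046·86-0.0284) = 1.27
  Cl⁻ term: 0.0175·4.5^0.57·exp(0.008·86+0.085·10.4) = 0.1986
  r_corr = 1.27 + 0.1986 = 1.468 μm/a
copper: temperature factor f = -0.080·(0.4) = -0.0320
  SO₂ term: 0.0053·4.5^0.26·exp(0.059·86-0.0320) = 1.213
  Cl⁻ term: 0.01025·4.5^0.27·exp(0.036·86+0.049·10.4) = 0.5662
  sum: 1.213 + 0.5662 → r_corr = 1.779 μm/a
Ordering by μm/a: copper (1.78) > zinc (1.47)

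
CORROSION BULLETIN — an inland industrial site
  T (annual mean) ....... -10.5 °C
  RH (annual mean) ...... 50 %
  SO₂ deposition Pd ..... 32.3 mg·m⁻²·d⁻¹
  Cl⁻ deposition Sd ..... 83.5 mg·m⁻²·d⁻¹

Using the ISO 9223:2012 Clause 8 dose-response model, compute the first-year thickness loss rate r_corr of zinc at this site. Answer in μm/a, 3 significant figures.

r_corr = 0.406 μm/a

zinc: f(T) = +0.038·(T−10) [T≤10 °C] = -0.7790
  sulphur-dioxide contribution → 0.2724 μm/a
  chloride contribution → 0.1332 μm/a
  total first-year rate 0.4056 μm/a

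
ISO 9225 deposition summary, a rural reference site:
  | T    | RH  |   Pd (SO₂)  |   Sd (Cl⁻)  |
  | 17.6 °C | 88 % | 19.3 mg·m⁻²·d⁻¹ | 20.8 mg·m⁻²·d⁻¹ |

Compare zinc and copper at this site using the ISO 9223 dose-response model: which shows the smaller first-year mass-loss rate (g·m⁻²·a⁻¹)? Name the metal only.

zinc

zinc: T>10 °C ⇒ hinge -0.071·(17.6−10) = -0.5396
  Pd branch = 0.0129·Pd^0.44·e^(0.046·RH+f) = 1.585 μm/a
  Sd branch = 0.0175·Sd^0.57·e^(0.008·RH+0.085·T) = 0.8908 μm/a
  r_corr = 1.585 + 0.8908 = 2.475 μm/a
  mass loss = 2.475 μm/a × 7.14 g/cm³ = 17.67 g·m⁻²·a⁻¹
copper: T>10 °C ⇒ hinge -0.080·(17.6−10) = -0.6080
  Pd branch = 0.0053·Pd^0.26·e^(0.059·RH+f) = 1.12 μm/a
  Cl⁻ term: 0.01025·20.8^0.27·exp(0.036·88+0.049·17.6) = 1.309
  sum: 1.12 + 1.309 → r_corr = 2.429 μm/a
  mass loss = 2.429 μm/a × 8.96 g/cm³ = 21.77 g·m⁻²·a⁻¹
Ordering by g·m⁻²·a⁻¹: copper (21.8) > zinc (17.7)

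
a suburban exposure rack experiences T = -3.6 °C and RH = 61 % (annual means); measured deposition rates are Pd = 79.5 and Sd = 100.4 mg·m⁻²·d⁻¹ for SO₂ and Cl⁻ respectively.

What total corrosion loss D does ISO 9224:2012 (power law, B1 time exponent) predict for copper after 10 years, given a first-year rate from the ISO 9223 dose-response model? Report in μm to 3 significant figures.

copper: temperature factor f = +0.126·(-13.6) = -1.7136
  SO₂ term: 0.0053·79.5^0.26·exp(0.059·61-1.7136) = 0.1089
  Sd branch = 0.01025·Sd^0.27·e^(0.036·RH+0.049·T) = 0.2681 μm/a
  sum: 0.1089 + 0.2681 → r_corr = 0.377 μm/a
Power-law: D(10) = r_corr · 10^0.667
  D(10) = 0.377 × 10^0.667 = 0.377 × 4.645 = 1.751 μm

D(10) = 1.75 μm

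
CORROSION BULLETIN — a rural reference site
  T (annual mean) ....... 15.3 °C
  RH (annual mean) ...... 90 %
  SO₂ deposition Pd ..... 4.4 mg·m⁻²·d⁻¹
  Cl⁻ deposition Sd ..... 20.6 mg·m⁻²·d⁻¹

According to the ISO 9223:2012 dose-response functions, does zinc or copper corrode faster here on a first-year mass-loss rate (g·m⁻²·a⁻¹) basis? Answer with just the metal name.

copper

zinc: f(T) = -0.071·(T−10) [T>10 °C] = -0.3763
  sulphur-dioxide contribution → 1.067 μm/a
  chloride contribution → 0.7403 μm/a
  ⇒ r_corr(zinc) = 1.808 μm/a
  mass loss = 1.808 μm/a × 7.14 g/cm³ = 12.91 g·m⁻²·a⁻¹
copper: f(T) = -0.080·(T−10) [T>10 °C] = -0.4240
  sulphur-dioxide contribution → 1.032 μm/a
  chloride contribution → 1.254 μm/a
  ⇒ r_corr(copper) = 2.285 μm/a
  mass loss = 2.285 μm/a × 8.96 g/cm³ = 20.48 g·m⁻²·a⁻¹
Ordering by g·m⁻²·a⁻¹: copper (20.5) > zinc (12.9)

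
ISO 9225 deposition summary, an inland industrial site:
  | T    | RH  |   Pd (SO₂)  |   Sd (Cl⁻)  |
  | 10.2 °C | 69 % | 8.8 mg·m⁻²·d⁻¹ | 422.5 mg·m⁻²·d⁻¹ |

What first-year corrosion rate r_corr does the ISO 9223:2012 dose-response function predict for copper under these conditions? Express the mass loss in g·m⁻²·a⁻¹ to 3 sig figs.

r_corr = 14.1 g·m⁻²·a⁻¹

copper: temperature factor f = -0.080·(0.2) = -0.0160
  Pd branch = 0.0053·Pd^0.26·e^(0.059·RH+f) = 0.5382 μm/a
  Cl⁻ term: 0.01025·422.5^0.27·exp(0.036·69+0.049·10.2) = 1.036
  sum: 0.5382 + 1.036 → r_corr = 1.575 μm/a
Convert to mass loss: 1.575 μm/a × 8.96 g/cm³ = 14.11 g·m⁻²·a⁻¹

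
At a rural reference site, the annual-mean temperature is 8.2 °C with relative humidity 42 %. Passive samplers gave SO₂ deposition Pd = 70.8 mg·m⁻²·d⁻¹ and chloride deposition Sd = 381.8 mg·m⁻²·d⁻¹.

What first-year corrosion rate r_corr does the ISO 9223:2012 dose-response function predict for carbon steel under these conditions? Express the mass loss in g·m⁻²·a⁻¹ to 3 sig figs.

r_corr = 402 g·m⁻²·a⁻¹

carbon steel: temperature factor f = +0.150·(-1.8) = -0.2700
  SO₂ term: 1.77·70.8^0.52·exp(0.02·42-0.2700) = 28.68
  Sd branch = 0.102·Sd^0.62·e^(0.033·RH+0.04·T) = 22.58 μm/a
  r_corr = 28.68 + 22.58 = 51.26 μm/a
Convert to mass loss: 51.26 μm/a × 7.85 g/cm³ = 402.4 g·m⁻²·a⁻¹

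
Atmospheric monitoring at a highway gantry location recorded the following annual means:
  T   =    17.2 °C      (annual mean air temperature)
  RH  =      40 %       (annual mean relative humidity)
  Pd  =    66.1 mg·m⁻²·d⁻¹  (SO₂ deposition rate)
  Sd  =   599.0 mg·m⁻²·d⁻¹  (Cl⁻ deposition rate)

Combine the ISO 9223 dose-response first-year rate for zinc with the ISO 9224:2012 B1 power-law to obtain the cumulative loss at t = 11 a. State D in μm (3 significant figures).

D(11) = 30.1 μm

zinc: f(T) = -0.071·(T−10) [T>10 °C] = -0.5112
  Pd branch = 0.0129·Pd^0.44·e^(0.046·RH+f) = 0.308 μm/a
  Sd branch = 0.0175·Sd^0.57·e^(0.008·RH+0.085·T) = 3.982 μm/a
  sum: 0.308 + 3.982 → r_corr = 4.29 μm/a
Power-law: D(11) = r_corr · 11^0.813
  D(11) = 4.29 × 11^0.813 = 4.29 × 7.025 = 30.14 μm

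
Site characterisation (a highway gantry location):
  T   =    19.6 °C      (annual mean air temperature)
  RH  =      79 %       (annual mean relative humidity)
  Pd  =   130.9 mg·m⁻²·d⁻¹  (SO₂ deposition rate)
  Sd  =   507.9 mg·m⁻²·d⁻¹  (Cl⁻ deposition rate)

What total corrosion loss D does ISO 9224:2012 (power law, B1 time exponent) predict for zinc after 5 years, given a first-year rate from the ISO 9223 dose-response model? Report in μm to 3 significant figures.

zinc: f(T) = -0.071·(T−10) [T>10 °C] = -0.6816
  sulphur-dioxide contribution → 2.11 μm/a
  chloride contribution → 6.072 μm/a
  total first-year rate 8.182 μm/a
ISO 9224: D(t) = r_corr · t^b with b = 0.813 (zinc, B1)
  D(5) = 8.182 × 5^0.813 = 8.182 × 3.701 = 30.28 μm

D(5) = 30.3 μm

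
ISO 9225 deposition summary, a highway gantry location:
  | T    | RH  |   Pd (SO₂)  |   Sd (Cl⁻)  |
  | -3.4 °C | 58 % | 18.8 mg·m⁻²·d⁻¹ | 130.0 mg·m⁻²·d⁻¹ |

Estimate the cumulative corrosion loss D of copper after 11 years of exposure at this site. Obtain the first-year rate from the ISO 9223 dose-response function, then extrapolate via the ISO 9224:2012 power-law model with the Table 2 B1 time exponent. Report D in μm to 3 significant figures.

D(11) = 1.61 μm

copper: temperature factor f = +0.126·(-13.4) = -1.6884
  Pd branch = 0.0053·Pd^0.26·e^(0.059·RH+f) = 0.06434 μm/a
  Cl⁻ term: 0.01025·130.0^0.27·exp(0.036·58+0.049·-3.4) = 0.2606
  r_corr = 0.06434 + 0.2606 = 0.3249 μm/a
ISO 9224: D(t) = r_corr · t^b with b = 0.667 (copper, B1)
  D(11) = 0.3249 × 11^0.667 = 0.3249 × 4.95 = 1.608 μm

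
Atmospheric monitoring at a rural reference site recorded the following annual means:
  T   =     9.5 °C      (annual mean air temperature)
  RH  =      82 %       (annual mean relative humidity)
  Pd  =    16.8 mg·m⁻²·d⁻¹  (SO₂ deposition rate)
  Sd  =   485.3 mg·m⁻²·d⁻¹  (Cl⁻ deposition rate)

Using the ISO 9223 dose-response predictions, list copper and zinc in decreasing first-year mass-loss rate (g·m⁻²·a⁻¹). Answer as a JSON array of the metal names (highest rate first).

copper: temperature factor f = +0.126·(-0.5) = -0.0630
  Pd branch = 0.0053·Pd^0.26·e^(0.059·RH+f) = 1.308 μm/a
  Sd branch = 0.01025·Sd^0.27·e^(0.036·RH+0.049·T) = 1.66 μm/a
  sum: 1.308 + 1.66 → r_corr = 2.968 μm/a
  mass loss = 2.968 μm/a × 8.96 g/cm³ = 26.59 g·m⁻²·a⁻¹
zinc: T≤10 °C ⇒ hinge +0.038·(9.5−10) = -0.0190
  SO₂ term: 0.0129·16.8^0.44·exp(0.046·82-0.0190) = 1.904
  Cl⁻ term: 0.0175·485.3^0.57·exp(0.008·82+0.085·9.5) = 2.568
  r_corr = 1.904 + 2.568 = 4.472 μm/a
  mass loss = 4.472 μm/a × 7.14 g/cm³ = 31.93 g·m⁻²·a⁻¹
Ordering by g·m⁻²·a⁻¹: zinc (31.9) > copper (26.6)

["zinc", "copper"]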